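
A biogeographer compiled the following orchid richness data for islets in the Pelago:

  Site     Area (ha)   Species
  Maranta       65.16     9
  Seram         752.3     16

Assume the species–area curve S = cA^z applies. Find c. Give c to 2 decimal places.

3.37

z = ln(S₂/S₁) / ln(A₂/A₁) = ln(16/9) / ln(752.3/65.16) = 0.5754 / 2.4463 = 0.2352
c = S₁ / A₁^z = 9 / 65.16^0.2352 = 9 / 2.671 = 3.37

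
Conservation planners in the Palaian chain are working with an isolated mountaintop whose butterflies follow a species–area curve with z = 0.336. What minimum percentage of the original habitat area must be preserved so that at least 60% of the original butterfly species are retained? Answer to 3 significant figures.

Need (A_new/A_old)^0.336 = 0.6, so A_new/A_old = 0.6^(1/0.336) = 0.6^2.976
ln(A_new/A_old) = ln 0.6 / 0.336 = -0.5108 / 0.336 = -1.5203
A_new/A_old = e^-1.5203 ≈ 0.2186

21.9%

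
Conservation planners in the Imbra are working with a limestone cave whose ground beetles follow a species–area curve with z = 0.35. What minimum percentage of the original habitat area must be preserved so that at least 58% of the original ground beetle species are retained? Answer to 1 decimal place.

Need (A_new/A_old)^0.35 = 0.58, so A_new/A_old = 0.58^(1/0.35) = 0.58^2.857
ln(A_new/A_old) = ln 0.58 / 0.35 = -0.5447 / 0.35 = -1.5564
A_new/A_old = e^-1.5564 ≈ 0.2109

21.1%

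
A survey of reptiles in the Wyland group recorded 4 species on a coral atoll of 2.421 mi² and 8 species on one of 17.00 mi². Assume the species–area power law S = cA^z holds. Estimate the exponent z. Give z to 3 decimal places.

0.356

Taking logs: ln S = ln c + z ln A, so z = (ln S₂ − ln S₁)/(ln A₂ − ln A₁).
z = ln(8/4) / ln(17/2.421) = ln(2) / ln(7.022) = 0.6931 / 1.9490 = 0.3556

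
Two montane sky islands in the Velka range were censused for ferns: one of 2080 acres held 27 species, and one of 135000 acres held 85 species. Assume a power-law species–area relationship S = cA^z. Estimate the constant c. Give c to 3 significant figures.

z = ln(S₂/S₁) / ln(A₂/A₁) = ln(85/27) / ln(135000/2080) = 1.1468 / 4.1729 = 0.2748
c = S₁ / A₁^z = 27 / 2080^0.2748 = 27 / 8.164 = 3.307

3.31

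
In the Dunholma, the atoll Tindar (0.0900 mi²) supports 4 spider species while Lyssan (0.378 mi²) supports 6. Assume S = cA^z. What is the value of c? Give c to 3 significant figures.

z = ln(S₂/S₁) / ln(A₂/A₁) = ln(6/4) / ln(0.378/0.09) = 0.4055 / 1.4351 = 0.2825
c = S₁ / A₁^z = 4 / 0.09^0.2825 = 4 / 0.5064 = 7.898

7.90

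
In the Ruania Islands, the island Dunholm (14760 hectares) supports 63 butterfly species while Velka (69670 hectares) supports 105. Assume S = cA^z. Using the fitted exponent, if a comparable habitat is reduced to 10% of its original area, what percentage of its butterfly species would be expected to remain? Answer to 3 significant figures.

z = ln(105/63) / ln(69670/14760) = 0.5108 / 1.5518 = 0.3292
S_new/S_old = (A_new/A_old)^z = 0.1^0.3292 = exp(0.3292 × -2.3026) = 0.4686

46.9%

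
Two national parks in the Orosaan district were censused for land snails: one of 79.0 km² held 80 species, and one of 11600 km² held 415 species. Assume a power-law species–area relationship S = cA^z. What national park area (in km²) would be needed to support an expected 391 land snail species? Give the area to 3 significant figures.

z = ln(415/80) / ln(11600/79) = 1.6463 / 4.9893 = 0.3300
c = 80 / 79^0.3300 = 80 / 4.228 = 18.92
A = (391/18.92)^(1/0.3300) ⇒ ln A = ln(20.66)/0.3300 = 9.1782
A = e^9.1782 ≈ 9684 km²

9680 km²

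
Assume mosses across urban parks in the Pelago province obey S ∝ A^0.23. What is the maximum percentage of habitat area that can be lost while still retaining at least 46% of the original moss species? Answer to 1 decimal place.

Need (A_new/A_old)^0.23 = 0.46, so A_new/A_old = 0.46^(1/0.23) = 0.46^4.348
ln(A_new/A_old) = ln 0.46 / 0.23 = -0.7765 / 0.23 = -3.3762
A_new/A_old = e^-3.3762 ≈ 0.03418
Fraction that can be lost = 1 − 0.03418 = 0.9658

96.6%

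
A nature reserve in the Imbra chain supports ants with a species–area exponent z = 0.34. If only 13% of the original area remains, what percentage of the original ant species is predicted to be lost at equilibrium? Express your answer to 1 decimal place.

S_new/S_old = (A_new/A_old)^z = 0.13^0.34
= exp(0.34 × ln 0.13) = exp(0.34 × -2.0402) = exp(-0.6937) ≈ 0.4997
Fraction lost = 1 − 0.4997 = 0.5003

50.0%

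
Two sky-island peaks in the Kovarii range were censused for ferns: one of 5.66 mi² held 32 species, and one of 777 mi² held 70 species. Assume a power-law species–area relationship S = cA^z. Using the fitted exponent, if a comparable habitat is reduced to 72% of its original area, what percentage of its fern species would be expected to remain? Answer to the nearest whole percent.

z = ln(70/32) / ln(777/5.66) = 0.7828 / 4.9220 = 0.1590
S_new/S_old = (A_new/A_old)^z = 0.72^0.1590 = exp(0.1590 × -0.3285) = 0.9491

95%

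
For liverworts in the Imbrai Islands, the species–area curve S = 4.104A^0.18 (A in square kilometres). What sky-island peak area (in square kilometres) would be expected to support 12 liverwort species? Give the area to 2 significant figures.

12 = 4.104 × A^0.18  ⇒  A^0.18 = 12/4.104 = 2.924
ln A = ln(2.924) / 0.18 = 1.0729 / 0.18 = 5.9608
A = e^5.9608 ≈ 387.9 square kilometres

390 square kilometres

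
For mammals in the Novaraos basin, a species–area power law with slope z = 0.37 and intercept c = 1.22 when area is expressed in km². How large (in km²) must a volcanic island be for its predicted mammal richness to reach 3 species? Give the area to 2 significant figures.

11 km²

3 = 1.22 × A^0.37  ⇒  A^0.37 = 3/1.22 = 2.459
ln A = ln(2.459) / 0.37 = 0.8998 / 0.37 = 2.4318
A = e^2.4318 ≈ 11.38 km²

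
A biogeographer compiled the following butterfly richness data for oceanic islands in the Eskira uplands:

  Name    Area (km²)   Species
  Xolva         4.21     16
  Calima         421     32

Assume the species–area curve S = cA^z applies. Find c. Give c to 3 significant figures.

z = ln(S₂/S₁) / ln(A₂/A₁) = ln(32/16) / ln(421/4.21) = 0.6931 / 4.6052 = 0.1505
c = S₁ / A₁^z = 16 / 4.21^0.1505 = 16 / 1.242 = 12.89

12.9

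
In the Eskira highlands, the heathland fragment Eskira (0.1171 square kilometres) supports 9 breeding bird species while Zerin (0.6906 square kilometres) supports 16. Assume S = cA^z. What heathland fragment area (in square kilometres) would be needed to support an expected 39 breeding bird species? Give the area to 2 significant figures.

11 square kilometres

z = ln(16/9) / ln(0.6906/0.1171) = 0.5754 / 1.7745 = 0.3242
c = 9 / 0.1171^0.3242 = 9 / 0.4989 = 18.04
A = (39/18.04)^(1/0.3242) ⇒ ln A = ln(2.162)/0.3242 = 2.3777
A = e^2.3777 ≈ 10.78 square kilometres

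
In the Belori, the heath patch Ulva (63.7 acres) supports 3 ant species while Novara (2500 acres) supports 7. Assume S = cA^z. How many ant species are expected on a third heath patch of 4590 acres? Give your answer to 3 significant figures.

8.05

z = ln(7/3) / ln(2500/63.7) = 0.8473 / 3.6699 = 0.2309
c = 3 / 63.7^0.2309 = 3 / 2.609 = 1.15
S₃ = 1.15 × 4590^0.2309 = 1.15 × 7.006 ≈ 8.054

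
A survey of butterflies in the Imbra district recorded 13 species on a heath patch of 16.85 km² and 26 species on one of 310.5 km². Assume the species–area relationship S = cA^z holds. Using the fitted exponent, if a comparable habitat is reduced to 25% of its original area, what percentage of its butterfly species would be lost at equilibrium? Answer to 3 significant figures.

z = ln(26/13) / ln(310.5/16.85) = 0.6931 / 2.9138 = 0.2379
S_new/S_old = (A_new/A_old)^z = 0.25^0.2379 = exp(0.2379 × -1.3863) = 0.7191
Fraction lost = 1 − 0.7191 = 0.2809

28.1%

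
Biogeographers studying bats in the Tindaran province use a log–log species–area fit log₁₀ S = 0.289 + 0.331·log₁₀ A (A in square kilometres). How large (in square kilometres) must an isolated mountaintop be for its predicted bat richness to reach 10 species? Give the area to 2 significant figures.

140 square kilometres

10 = 1.945 × A^0.331  ⇒  A^0.331 = 10/1.945 = 5.14
ln A = ln(5.14) / 0.331 = 1.6371 / 0.331 = 4.9460
A = e^4.9460 ≈ 140.6 square kilometres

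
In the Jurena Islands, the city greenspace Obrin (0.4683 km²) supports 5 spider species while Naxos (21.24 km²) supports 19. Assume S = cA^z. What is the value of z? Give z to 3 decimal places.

Taking logs: ln S = ln c + z ln A, so z = (ln S₂ − ln S₁)/(ln A₂ − ln A₁).
z = ln(19/5) / ln(21.24/0.4683) = ln(3.8) / ln(45.36) = 1.3350 / 3.8145 = 0.3500

0.350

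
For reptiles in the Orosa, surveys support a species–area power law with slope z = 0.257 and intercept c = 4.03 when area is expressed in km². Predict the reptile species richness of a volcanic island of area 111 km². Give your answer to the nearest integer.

S = 4.03 × 111^0.257 = 4.03 × 3.355 ≈ 13.52

14 species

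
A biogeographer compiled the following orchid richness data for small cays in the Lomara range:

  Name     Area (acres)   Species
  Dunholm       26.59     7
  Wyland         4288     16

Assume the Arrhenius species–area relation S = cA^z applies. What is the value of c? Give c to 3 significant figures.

z = ln(S₂/S₁) / ln(A₂/A₁) = ln(16/7) / ln(4288/26.59) = 0.8267 / 5.0830 = 0.1626
c = S₁ / A₁^z = 7 / 26.59^0.1626 = 7 / 1.705 = 4.106

4.11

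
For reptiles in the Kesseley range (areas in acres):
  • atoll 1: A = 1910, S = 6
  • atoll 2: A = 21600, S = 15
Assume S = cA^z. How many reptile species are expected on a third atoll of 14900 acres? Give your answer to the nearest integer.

13

z = ln(15/6) / ln(21600/1910) = 0.9163 / 2.4256 = 0.3778
c = 6 / 1910^0.3778 = 6 / 17.36 = 0.3457
S₃ = 0.3457 × 14900^0.3778 = 0.3457 × 37.71 ≈ 13.04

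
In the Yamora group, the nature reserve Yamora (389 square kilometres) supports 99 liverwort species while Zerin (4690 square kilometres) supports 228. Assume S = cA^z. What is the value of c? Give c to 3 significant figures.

13.4

z = ln(S₂/S₁) / ln(A₂/A₁) = ln(228/99) / ln(4690/389) = 0.8342 / 2.4896 = 0.3351
c = S₁ / A₁^z = 99 / 389^0.3351 = 99 / 7.376 = 13.42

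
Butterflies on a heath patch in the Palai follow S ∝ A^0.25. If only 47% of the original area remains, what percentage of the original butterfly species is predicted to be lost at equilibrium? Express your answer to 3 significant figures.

17.2%

S_new/S_old = (A_new/A_old)^z = 0.47^0.25
= exp(0.25 × ln 0.47) = exp(0.25 × -0.7550) = exp(-0.1888) ≈ 0.828
Fraction lost = 1 − 0.828 = 0.172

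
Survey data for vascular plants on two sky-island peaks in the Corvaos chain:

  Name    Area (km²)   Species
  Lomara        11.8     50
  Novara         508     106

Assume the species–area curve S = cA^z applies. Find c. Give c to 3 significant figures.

z = ln(S₂/S₁) / ln(A₂/A₁) = ln(106/50) / ln(508/11.8) = 0.7514 / 3.7624 = 0.1997
c = S₁ / A₁^z = 50 / 11.8^0.1997 = 50 / 1.637 = 30.54

30.5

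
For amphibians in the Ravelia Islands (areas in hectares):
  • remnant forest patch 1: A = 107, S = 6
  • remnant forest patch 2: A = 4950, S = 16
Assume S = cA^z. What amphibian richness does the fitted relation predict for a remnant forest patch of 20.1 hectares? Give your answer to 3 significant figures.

3.91

z = ln(16/6) / ln(4950/107) = 0.9808 / 3.8343 = 0.2558
c = 6 / 107^0.2558 = 6 / 3.305 = 1.816
S₃ = 1.816 × 20.1^0.2558 = 1.816 × 2.155 ≈ 3.912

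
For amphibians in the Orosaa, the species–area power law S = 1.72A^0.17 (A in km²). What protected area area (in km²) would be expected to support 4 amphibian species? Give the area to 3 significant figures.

143 km²

4 = 1.72 × A^0.17  ⇒  A^0.17 = 4/1.72 = 2.326
ln A = ln(2.326) / 0.17 = 0.8440 / 0.17 = 4.9645
A = e^4.9645 ≈ 143.2 km²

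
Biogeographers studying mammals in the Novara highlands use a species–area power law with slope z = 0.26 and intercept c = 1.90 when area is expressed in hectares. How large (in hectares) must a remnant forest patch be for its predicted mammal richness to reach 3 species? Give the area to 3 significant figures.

5.79 hectares

3 = 1.9 × A^0.26  ⇒  A^0.26 = 3/1.9 = 1.579
ln A = ln(1.579) / 0.26 = 0.4568 / 0.26 = 1.7568
A = e^1.7568 ≈ 5.794 hectares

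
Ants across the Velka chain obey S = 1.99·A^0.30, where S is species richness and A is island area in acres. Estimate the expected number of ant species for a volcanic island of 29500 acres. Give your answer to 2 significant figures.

44

S = 1.99 × 29500^0.3 = 1.99 × 21.93 ≈ 43.63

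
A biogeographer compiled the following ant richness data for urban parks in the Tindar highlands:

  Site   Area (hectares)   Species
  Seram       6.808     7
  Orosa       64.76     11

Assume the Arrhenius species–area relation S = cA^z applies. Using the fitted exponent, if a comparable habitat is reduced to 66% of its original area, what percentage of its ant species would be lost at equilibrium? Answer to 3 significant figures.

8.00%

z = ln(11/7) / ln(64.76/6.808) = 0.4520 / 2.2526 = 0.2007
S_new/S_old = (A_new/A_old)^z = 0.66^0.2007 = exp(0.2007 × -0.4155) = 0.92
Fraction lost = 1 − 0.92 = 0.07999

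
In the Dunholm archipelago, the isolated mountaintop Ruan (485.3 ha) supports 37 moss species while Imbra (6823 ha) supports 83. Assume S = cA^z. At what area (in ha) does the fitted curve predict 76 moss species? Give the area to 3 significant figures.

5110 ha

z = ln(83/37) / ln(6823/485.3) = 0.8079 / 2.6433 = 0.3057
c = 37 / 485.3^0.3057 = 37 / 6.622 = 5.588
A = (76/5.588)^(1/0.3057) ⇒ ln A = ln(13.6)/0.3057 = 8.5398
A = e^8.5398 ≈ 5114 ha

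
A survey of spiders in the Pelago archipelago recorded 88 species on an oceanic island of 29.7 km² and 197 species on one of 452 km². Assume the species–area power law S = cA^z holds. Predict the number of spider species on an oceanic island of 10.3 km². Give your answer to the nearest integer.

64

z = ln(197/88) / ln(452/29.7) = 0.8059 / 2.7225 = 0.2960
c = 88 / 29.7^0.2960 = 88 / 2.729 = 32.25
S₃ = 32.25 × 10.3^0.2960 = 32.25 × 1.994 ≈ 64.32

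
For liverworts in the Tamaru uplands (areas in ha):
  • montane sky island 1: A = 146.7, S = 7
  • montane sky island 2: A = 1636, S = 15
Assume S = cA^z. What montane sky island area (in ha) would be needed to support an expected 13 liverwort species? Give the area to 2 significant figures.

1000 ha

z = ln(15/7) / ln(1636/146.7) = 0.7621 / 2.4116 = 0.3160
c = 7 / 146.7^0.3160 = 7 / 4.838 = 1.447
A = (13/1.447)^(1/0.3160) ⇒ ln A = ln(8.985)/0.3160 = 6.9472
A = e^6.9472 ≈ 1040 ha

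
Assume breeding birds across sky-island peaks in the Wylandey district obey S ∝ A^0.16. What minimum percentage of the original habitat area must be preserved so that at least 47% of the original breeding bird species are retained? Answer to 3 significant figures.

Need (A_new/A_old)^0.16 = 0.47, so A_new/A_old = 0.47^(1/0.16) = 0.47^6.25
ln(A_new/A_old) = ln 0.47 / 0.16 = -0.7550 / 0.16 = -4.7189
A_new/A_old = e^-4.7189 ≈ 0.008925

0.893%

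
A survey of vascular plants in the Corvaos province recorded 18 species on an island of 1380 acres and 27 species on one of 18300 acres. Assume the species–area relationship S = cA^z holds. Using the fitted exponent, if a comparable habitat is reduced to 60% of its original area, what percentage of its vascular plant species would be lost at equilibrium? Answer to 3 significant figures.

z = ln(27/18) / ln(18300/1380) = 0.4055 / 2.5848 = 0.1569
S_new/S_old = (A_new/A_old)^z = 0.6^0.1569 = exp(0.1569 × -0.5108) = 0.923
Fraction lost = 1 − 0.923 = 0.077

7.70%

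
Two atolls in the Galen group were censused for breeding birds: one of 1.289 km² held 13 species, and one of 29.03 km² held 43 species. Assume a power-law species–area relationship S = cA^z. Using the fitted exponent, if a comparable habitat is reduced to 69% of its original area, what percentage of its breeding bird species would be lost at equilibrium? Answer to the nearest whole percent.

z = ln(43/13) / ln(29.03/1.289) = 1.1963 / 3.1145 = 0.3841
S_new/S_old = (A_new/A_old)^z = 0.69^0.3841 = exp(0.3841 × -0.3711) = 0.8672
Fraction lost = 1 − 0.8672 = 0.1328

13%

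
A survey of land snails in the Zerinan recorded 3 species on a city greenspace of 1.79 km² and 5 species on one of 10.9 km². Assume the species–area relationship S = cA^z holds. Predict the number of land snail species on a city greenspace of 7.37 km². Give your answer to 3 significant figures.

4.48

z = ln(5/3) / ln(10.9/1.79) = 0.5108 / 1.8065 = 0.2828
c = 3 / 1.79^0.2828 = 3 / 1.179 = 2.545
S₃ = 2.545 × 7.37^0.2828 = 2.545 × 1.759 ≈ 4.476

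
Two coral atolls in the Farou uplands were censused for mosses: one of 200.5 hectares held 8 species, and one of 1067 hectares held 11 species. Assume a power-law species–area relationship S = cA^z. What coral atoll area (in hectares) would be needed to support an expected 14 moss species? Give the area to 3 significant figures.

3780 hectares

z = ln(11/8) / ln(1067/200.5) = 0.3185 / 1.6718 = 0.1905
c = 8 / 200.5^0.1905 = 8 / 2.745 = 2.915
A = (14/2.915)^(1/0.1905) ⇒ ln A = ln(4.804)/0.1905 = 8.2386
A = e^8.2386 ≈ 3784 hectares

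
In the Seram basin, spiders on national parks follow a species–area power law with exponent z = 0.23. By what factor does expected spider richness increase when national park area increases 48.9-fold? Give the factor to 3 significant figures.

S₂/S₁ = (A₂/A₁)^z = 48.9^0.23
ln(S₂/S₁) = 0.23 × ln 48.9 = 0.23 × 3.8898 = 0.8946
S₂/S₁ = e^0.8946 ≈ 2.446

2.45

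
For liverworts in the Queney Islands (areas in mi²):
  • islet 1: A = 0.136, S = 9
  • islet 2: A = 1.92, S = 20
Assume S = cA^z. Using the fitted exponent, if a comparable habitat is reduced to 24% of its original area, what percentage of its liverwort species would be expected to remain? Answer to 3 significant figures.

65.0%

z = ln(20/9) / ln(1.92/0.136) = 0.7985 / 2.6474 = 0.3016
S_new/S_old = (A_new/A_old)^z = 0.24^0.3016 = exp(0.3016 × -1.4271) = 0.6502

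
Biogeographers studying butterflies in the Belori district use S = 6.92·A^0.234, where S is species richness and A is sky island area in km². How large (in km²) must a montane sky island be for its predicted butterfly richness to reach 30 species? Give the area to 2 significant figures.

30 = 6.92 × A^0.234  ⇒  A^0.234 = 30/6.92 = 4.335
ln A = ln(4.335) / 0.234 = 1.4668 / 0.234 = 6.2683
A = e^6.2683 ≈ 527.6 km²

530 km²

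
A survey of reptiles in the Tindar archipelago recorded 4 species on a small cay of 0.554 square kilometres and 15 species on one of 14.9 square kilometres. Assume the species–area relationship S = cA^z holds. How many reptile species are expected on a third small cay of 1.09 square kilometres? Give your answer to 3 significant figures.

z = ln(15/4) / ln(14.9/0.554) = 1.3218 / 3.2920 = 0.4015
c = 4 / 0.554^0.4015 = 4 / 0.7889 = 5.07
S₃ = 5.07 × 1.09^0.4015 = 5.07 × 1.035 ≈ 5.249

5.25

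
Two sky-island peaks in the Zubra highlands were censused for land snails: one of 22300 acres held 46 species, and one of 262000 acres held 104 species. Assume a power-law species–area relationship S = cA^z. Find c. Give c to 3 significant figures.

1.67

z = ln(S₂/S₁) / ln(A₂/A₁) = ln(104/46) / ln(262000/22300) = 0.8157 / 2.4638 = 0.3311
c = S₁ / A₁^z = 46 / 22300^0.3311 = 46 / 27.52 = 1.671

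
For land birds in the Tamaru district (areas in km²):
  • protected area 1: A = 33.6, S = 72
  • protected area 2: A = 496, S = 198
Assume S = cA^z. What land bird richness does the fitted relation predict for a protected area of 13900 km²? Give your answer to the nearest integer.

693

z = ln(198/72) / ln(496/33.6) = 1.0116 / 2.6920 = 0.3758
c = 72 / 33.6^0.3758 = 72 / 3.746 = 19.22
S₃ = 19.22 × 13900^0.3758 = 19.22 × 36.04 ≈ 692.8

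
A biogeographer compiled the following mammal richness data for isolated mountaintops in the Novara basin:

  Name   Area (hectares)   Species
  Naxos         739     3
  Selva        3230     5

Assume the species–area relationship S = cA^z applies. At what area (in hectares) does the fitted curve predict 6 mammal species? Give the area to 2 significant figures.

z = ln(5/3) / ln(3230/739) = 0.5108 / 1.4749 = 0.3463
c = 3 / 739^0.3463 = 3 / 9.852 = 0.3045
A = (6/0.3045)^(1/0.3463) ⇒ ln A = ln(19.7)/0.3463 = 8.6067
A = e^8.6067 ≈ 5468 hectares

5500 hectares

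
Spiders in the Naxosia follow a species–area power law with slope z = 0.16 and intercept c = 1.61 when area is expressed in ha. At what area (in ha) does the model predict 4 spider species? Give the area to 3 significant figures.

4 = 1.61 × A^0.16  ⇒  A^0.16 = 4/1.61 = 2.484
ln A = ln(2.484) / 0.16 = 0.9101 / 0.16 = 5.6879
A = e^5.6879 ≈ 295.3 ha

295 ha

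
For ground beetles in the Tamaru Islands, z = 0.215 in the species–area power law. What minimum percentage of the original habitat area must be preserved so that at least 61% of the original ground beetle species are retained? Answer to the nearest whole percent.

Need (A_new/A_old)^0.215 = 0.61, so A_new/A_old = 0.61^(1/0.215) = 0.61^4.651
ln(A_new/A_old) = ln 0.61 / 0.215 = -0.4943 / 0.215 = -2.2991
A_new/A_old = e^-2.2991 ≈ 0.1004

10%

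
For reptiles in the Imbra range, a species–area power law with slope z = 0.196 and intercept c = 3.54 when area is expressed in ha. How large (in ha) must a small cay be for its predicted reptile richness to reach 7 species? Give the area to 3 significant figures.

32.4 ha

7 = 3.54 × A^0.196  ⇒  A^0.196 = 7/3.54 = 1.977
ln A = ln(1.977) / 0.196 = 0.6818 / 0.196 = 3.4785
A = e^3.4785 ≈ 32.41 ha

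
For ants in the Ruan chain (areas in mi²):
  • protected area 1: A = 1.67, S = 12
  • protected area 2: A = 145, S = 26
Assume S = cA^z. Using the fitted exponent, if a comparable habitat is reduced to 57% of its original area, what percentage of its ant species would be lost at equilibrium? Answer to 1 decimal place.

9.3%

z = ln(26/12) / ln(145/1.67) = 0.7732 / 4.4639 = 0.1732
S_new/S_old = (A_new/A_old)^z = 0.57^0.1732 = exp(0.1732 × -0.5621) = 0.9072
Fraction lost = 1 − 0.9072 = 0.09277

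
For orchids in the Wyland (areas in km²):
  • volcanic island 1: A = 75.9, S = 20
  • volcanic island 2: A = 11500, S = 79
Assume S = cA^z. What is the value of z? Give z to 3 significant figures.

0.274

Taking logs: ln S = ln c + z ln A, so z = (ln S₂ − ln S₁)/(ln A₂ − ln A₁).
z = ln(79/20) / ln(11500/75.9) = ln(3.95) / ln(151.5) = 1.3737 / 5.0207 = 0.2736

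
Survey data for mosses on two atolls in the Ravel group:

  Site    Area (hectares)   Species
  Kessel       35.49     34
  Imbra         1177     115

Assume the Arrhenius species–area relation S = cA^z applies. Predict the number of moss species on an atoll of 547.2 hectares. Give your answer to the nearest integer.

88

z = ln(115/34) / ln(1177/35.49) = 1.2186 / 3.5015 = 0.3480
c = 34 / 35.49^0.3480 = 34 / 3.463 = 9.818
S₃ = 9.818 × 547.2^0.3480 = 9.818 × 8.973 ≈ 88.09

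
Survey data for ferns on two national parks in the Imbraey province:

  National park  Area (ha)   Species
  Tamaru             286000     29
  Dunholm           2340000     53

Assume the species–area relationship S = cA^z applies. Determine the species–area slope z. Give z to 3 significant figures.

0.287

Taking logs: ln S = ln c + z ln A, so z = (ln S₂ − ln S₁)/(ln A₂ − ln A₁).
z = ln(53/29) / ln(2340000/286000) = ln(1.828) / ln(8.182) = 0.6030 / 2.1019 = 0.2869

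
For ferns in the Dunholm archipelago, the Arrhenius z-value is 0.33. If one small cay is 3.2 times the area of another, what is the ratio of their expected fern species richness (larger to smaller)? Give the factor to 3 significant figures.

1.47

S₂/S₁ = (A₂/A₁)^z = 3.2^0.33
ln(S₂/S₁) = 0.33 × ln 3.2 = 0.33 × 1.1632 = 0.3838
S₂/S₁ = e^0.3838 ≈ 1.468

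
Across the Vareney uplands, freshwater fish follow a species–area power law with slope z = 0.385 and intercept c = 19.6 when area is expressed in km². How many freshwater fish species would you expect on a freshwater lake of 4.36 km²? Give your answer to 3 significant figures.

34.6

S = 19.6 × 4.36^0.385
ln S = ln 19.6 + 0.385 × ln 4.36 = 2.9755 + 0.385 × 1.4725 = 3.5424
S = e^3.5424 ≈ 34.55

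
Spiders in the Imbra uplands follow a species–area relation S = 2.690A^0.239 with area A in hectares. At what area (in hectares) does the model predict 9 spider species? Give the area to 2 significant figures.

160 hectares

9 = 2.69 × A^0.239  ⇒  A^0.239 = 9/2.69 = 3.346
ln A = ln(3.346) / 0.239 = 1.2077 / 0.239 = 5.0531
A = e^5.0531 ≈ 156.5 hectares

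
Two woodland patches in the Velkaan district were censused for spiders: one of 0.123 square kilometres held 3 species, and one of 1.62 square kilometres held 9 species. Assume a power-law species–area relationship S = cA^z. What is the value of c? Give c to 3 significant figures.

7.33

z = ln(S₂/S₁) / ln(A₂/A₁) = ln(9/3) / ln(1.62/0.123) = 1.0986 / 2.5780 = 0.4261
c = S₁ / A₁^z = 3 / 0.123^0.4261 = 3 / 0.4094 = 7.328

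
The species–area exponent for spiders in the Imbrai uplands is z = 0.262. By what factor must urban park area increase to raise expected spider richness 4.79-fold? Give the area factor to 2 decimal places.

(A₂/A₁)^0.262 = 4.79, so A₂/A₁ = 4.79^(1/0.262) = 4.79^3.817
ln(A₂/A₁) = ln 4.79 / 0.262 = 1.5665 / 0.262 = 5.9791
A₂/A₁ = e^5.9791 ≈ 395.1

395.09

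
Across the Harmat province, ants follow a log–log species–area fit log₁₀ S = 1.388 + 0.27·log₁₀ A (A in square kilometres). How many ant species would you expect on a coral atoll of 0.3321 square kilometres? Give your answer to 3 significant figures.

S = 24.43 × 0.3321^0.27 = 24.43 × 0.7426 ≈ 18.14

18.1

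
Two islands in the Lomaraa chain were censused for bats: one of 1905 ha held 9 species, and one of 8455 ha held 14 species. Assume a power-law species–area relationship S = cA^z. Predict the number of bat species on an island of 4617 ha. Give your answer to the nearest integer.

z = ln(14/9) / ln(8455/1905) = 0.4418 / 1.4903 = 0.2965
c = 9 / 1905^0.2965 = 9 / 9.385 = 0.959
S₃ = 0.959 × 4617^0.2965 = 0.959 × 12.2 ≈ 11.7

12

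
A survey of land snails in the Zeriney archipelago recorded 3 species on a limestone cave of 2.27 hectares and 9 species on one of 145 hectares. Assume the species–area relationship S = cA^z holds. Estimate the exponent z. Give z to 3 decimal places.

Taking logs: ln S = ln c + z ln A, so z = (ln S₂ − ln S₁)/(ln A₂ − ln A₁).
z = ln(9/3) / ln(145/2.27) = ln(3) / ln(63.88) = 1.0986 / 4.1570 = 0.2643

0.264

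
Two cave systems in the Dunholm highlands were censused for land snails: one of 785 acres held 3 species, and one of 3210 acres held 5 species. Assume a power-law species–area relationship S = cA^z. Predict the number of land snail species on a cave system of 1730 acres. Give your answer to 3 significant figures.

z = ln(5/3) / ln(3210/785) = 0.5108 / 1.4083 = 0.3627
c = 3 / 785^0.3627 = 3 / 11.22 = 0.2674
S₃ = 0.2674 × 1730^0.3627 = 0.2674 × 14.94 ≈ 3.996

4.00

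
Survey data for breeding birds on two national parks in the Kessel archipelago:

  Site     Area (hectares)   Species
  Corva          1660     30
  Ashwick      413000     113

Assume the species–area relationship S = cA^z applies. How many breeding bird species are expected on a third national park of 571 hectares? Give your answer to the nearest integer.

z = ln(113/30) / ln(413000/1660) = 1.3262 / 5.5166 = 0.2404
c = 30 / 1660^0.2404 = 30 / 5.944 = 5.047
S₃ = 5.047 × 571^0.2404 = 5.047 × 4.599 ≈ 23.21

23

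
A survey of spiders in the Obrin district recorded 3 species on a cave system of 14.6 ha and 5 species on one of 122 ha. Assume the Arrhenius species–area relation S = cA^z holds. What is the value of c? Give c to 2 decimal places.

z = ln(S₂/S₁) / ln(A₂/A₁) = ln(5/3) / ln(122/14.6) = 0.5108 / 2.1230 = 0.2406
c = S₁ / A₁^z = 3 / 14.6^0.2406 = 3 / 1.906 = 1.574

1.57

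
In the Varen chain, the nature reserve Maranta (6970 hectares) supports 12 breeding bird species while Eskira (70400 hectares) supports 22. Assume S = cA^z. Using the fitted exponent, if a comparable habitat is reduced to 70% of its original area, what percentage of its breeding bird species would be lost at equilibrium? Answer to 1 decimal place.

8.9%

z = ln(22/12) / ln(70400/6970) = 0.6061 / 2.3126 = 0.2621
S_new/S_old = (A_new/A_old)^z = 0.7^0.2621 = exp(0.2621 × -0.3567) = 0.9108
Fraction lost = 1 − 0.9108 = 0.08925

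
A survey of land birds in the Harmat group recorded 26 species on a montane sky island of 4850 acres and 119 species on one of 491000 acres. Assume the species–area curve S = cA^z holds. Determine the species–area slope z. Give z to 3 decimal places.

Taking logs: ln S = ln c + z ln A, so z = (ln S₂ − ln S₁)/(ln A₂ − ln A₁).
z = ln(119/26) / ln(491000/4850) = ln(4.577) / ln(101.2) = 1.5210 / 4.6175 = 0.3294

0.329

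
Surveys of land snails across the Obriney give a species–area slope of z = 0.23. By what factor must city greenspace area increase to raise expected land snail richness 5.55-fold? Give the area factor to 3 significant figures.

(A₂/A₁)^0.23 = 5.55, so A₂/A₁ = 5.55^(1/0.23) = 5.55^4.348
ln(A₂/A₁) = ln 5.55 / 0.23 = 1.7138 / 0.23 = 7.4513
A₂/A₁ = e^7.4513 ≈ 1722

1720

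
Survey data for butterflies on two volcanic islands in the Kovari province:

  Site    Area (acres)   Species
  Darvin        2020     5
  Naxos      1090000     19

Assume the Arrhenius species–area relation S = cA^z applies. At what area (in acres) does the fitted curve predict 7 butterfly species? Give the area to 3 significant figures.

z = ln(19/5) / ln(1090000/2020) = 1.3350 / 6.2908 = 0.2122
c = 5 / 2020^0.2122 = 5 / 5.029 = 0.9943
A = (7/0.9943)^(1/0.2122) ⇒ ln A = ln(7.04)/0.2122 = 9.1964
A = e^9.1964 ≈ 9861 acres

9860 acres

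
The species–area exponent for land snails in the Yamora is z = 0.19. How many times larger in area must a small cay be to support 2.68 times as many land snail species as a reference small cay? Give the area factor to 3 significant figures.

(A₂/A₁)^0.19 = 2.68, so A₂/A₁ = 2.68^(1/0.19) = 2.68^5.263
ln(A₂/A₁) = ln 2.68 / 0.19 = 0.9858 / 0.19 = 5.1885
A₂/A₁ = e^5.1885 ≈ 179.2

179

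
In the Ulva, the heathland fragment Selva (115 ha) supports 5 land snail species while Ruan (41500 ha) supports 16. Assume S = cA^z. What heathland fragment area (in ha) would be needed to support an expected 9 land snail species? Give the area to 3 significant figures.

z = ln(16/5) / ln(41500/115) = 1.1632 / 5.8885 = 0.1975
c = 5 / 115^0.1975 = 5 / 2.553 = 1.958
A = (9/1.958)^(1/0.1975) ⇒ ln A = ln(4.595)/0.1975 = 7.7206
A = e^7.7206 ≈ 2254 ha

2250 ha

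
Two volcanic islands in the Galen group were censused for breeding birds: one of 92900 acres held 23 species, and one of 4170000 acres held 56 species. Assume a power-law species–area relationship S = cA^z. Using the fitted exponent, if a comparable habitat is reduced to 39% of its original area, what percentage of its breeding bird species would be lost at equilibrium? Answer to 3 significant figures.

z = ln(56/23) / ln(4170000/92900) = 0.8899 / 3.8041 = 0.2339
S_new/S_old = (A_new/A_old)^z = 0.39^0.2339 = exp(0.2339 × -0.9416) = 0.8023
Fraction lost = 1 − 0.8023 = 0.1977

19.8%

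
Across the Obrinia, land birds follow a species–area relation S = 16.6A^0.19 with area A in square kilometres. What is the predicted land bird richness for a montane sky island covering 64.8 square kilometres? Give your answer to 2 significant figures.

S = 16.6 × 64.8^0.19
ln S = ln 16.6 + 0.19 × ln 64.8 = 2.8094 + 0.19 × 4.1713 = 3.6020
S = e^3.6020 ≈ 36.67

37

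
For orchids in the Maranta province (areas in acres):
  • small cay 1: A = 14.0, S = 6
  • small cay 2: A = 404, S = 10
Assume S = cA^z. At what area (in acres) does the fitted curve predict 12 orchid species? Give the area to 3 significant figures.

1340 acres

z = ln(10/6) / ln(404/14) = 0.5108 / 3.3624 = 0.1519
c = 6 / 14^0.1519 = 6 / 1.493 = 4.018
A = (12/4.018)^(1/0.1519) ⇒ ln A = ln(2.986)/0.1519 = 7.2015
A = e^7.2015 ≈ 1341 acres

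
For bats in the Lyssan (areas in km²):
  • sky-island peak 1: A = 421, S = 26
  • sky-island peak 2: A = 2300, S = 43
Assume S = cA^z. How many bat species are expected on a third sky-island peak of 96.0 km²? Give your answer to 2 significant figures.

17

z = ln(43/26) / ln(2300/421) = 0.5031 / 1.6980 = 0.2963
c = 26 / 421^0.2963 = 26 / 5.992 = 4.339
S₃ = 4.339 × 96^0.2963 = 4.339 × 3.867 ≈ 16.78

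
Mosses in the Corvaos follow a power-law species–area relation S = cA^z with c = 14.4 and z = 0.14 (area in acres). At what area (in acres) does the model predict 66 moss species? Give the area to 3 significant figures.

52800 acres

66 = 14.4 × A^0.14  ⇒  A^0.14 = 66/14.4 = 4.583
ln A = ln(4.583) / 0.14 = 1.5224 / 0.14 = 10.8745
A = e^10.8745 ≈ 52811 acres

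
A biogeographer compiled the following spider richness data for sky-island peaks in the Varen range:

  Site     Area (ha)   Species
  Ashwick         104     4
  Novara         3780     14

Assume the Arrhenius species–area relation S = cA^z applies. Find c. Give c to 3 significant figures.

z = ln(S₂/S₁) / ln(A₂/A₁) = ln(14/4) / ln(3780/104) = 1.2528 / 3.5931 = 0.3487
c = S₁ / A₁^z = 4 / 104^0.3487 = 4 / 5.05 = 0.7921

0.792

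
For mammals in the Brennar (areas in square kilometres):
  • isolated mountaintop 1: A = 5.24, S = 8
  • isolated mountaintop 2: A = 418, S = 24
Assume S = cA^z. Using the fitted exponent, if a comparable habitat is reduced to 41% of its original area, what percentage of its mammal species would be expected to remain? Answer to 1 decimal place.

80.0%

z = ln(24/8) / ln(418/5.24) = 1.0986 / 4.3792 = 0.2509
S_new/S_old = (A_new/A_old)^z = 0.41^0.2509 = exp(0.2509 × -0.8916) = 0.7996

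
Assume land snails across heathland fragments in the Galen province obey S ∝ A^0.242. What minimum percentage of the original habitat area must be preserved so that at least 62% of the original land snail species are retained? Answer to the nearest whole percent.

Need (A_new/A_old)^0.242 = 0.62, so A_new/A_old = 0.62^(1/0.242) = 0.62^4.132
ln(A_new/A_old) = ln 0.62 / 0.242 = -0.4780 / 0.242 = -1.9754
A_new/A_old = e^-1.9754 ≈ 0.1387

14%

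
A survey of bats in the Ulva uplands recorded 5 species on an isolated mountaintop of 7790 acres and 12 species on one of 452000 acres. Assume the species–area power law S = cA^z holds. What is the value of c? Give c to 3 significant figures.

z = ln(S₂/S₁) / ln(A₂/A₁) = ln(12/5) / ln(452000/7790) = 0.8755 / 4.0608 = 0.2156
c = S₁ / A₁^z = 5 / 7790^0.2156 = 5 / 6.902 = 0.7244

0.724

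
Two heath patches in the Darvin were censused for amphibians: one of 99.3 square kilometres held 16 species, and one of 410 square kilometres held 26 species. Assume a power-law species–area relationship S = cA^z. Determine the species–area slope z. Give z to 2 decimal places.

Taking logs: ln S = ln c + z ln A, so z = (ln S₂ − ln S₁)/(ln A₂ − ln A₁).
z = ln(26/16) / ln(410/99.3) = ln(1.625) / ln(4.129) = 0.4855 / 1.4180 = 0.3424

0.34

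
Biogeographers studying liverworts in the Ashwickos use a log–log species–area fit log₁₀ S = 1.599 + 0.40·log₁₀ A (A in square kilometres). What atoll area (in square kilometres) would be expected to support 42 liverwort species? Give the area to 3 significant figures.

1.15 square kilometres

42 = 39.72 × A^0.4  ⇒  A^0.4 = 42/39.72 = 1.057
ln A = ln(1.057) / 0.4 = 0.0558 / 0.4 = 0.1396
A = e^0.1396 ≈ 1.15 square kilometres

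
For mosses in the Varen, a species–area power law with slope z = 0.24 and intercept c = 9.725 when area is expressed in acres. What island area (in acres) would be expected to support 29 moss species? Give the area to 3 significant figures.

94.9 acres

29 = 9.725 × A^0.24  ⇒  A^0.24 = 29/9.725 = 2.982
ln A = ln(2.982) / 0.24 = 1.0926 / 0.24 = 4.5525
A = e^4.5525 ≈ 94.87 acres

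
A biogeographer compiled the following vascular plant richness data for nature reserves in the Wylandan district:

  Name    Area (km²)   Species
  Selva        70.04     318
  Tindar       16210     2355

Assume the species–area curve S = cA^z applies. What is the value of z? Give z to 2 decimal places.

0.37

Taking logs: ln S = ln c + z ln A, so z = (ln S₂ − ln S₁)/(ln A₂ − ln A₁).
z = ln(2355/318) / ln(16210/70.04) = ln(7.406) / ln(231.4) = 2.0022 / 5.4443 = 0.3678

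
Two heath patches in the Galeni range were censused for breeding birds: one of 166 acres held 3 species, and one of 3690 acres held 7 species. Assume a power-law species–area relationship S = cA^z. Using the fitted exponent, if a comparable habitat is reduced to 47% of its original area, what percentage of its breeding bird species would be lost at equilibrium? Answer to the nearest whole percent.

z = ln(7/3) / ln(3690/166) = 0.8473 / 3.1014 = 0.2732
S_new/S_old = (A_new/A_old)^z = 0.47^0.2732 = exp(0.2732 × -0.7550) = 0.8136
Fraction lost = 1 − 0.8136 = 0.1864

19%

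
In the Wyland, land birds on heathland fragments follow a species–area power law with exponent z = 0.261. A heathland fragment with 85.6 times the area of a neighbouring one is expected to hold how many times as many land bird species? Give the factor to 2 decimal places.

3.19

S₂/S₁ = (A₂/A₁)^z = 85.6^0.261
ln(S₂/S₁) = 0.261 × ln 85.6 = 0.261 × 4.4497 = 1.1614
S₂/S₁ = e^1.1614 ≈ 3.194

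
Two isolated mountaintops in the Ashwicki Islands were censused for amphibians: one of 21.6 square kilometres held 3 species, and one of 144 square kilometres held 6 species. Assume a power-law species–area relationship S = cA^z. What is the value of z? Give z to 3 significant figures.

0.365

Taking logs: ln S = ln c + z ln A, so z = (ln S₂ − ln S₁)/(ln A₂ − ln A₁).
z = ln(6/3) / ln(144/21.6) = ln(2) / ln(6.667) = 0.6931 / 1.8971 = 0.3654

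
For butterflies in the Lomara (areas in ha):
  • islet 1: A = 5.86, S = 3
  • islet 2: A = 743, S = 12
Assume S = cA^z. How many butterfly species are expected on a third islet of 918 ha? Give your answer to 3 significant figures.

12.7

z = ln(12/3) / ln(743/5.86) = 1.3863 / 4.8425 = 0.2863
c = 3 / 5.86^0.2863 = 3 / 1.659 = 1.808
S₃ = 1.808 × 918^0.2863 = 1.808 × 7.05 ≈ 12.75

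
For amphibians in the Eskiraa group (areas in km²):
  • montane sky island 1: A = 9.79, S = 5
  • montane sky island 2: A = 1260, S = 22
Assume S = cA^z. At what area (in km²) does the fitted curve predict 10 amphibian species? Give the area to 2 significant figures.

95 km²

z = ln(22/5) / ln(1260/9.79) = 1.4816 / 4.8575 = 0.3050
c = 5 / 9.79^0.3050 = 5 / 2.005 = 2.493
A = (10/2.493)^(1/0.3050) ⇒ ln A = ln(4.011)/0.3050 = 4.5539
A = e^4.5539 ≈ 95 km²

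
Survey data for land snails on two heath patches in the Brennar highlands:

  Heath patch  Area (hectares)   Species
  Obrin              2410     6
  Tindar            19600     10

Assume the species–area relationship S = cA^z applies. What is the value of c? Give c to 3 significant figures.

z = ln(S₂/S₁) / ln(A₂/A₁) = ln(10/6) / ln(19600/2410) = 0.5108 / 2.0959 = 0.2437
c = S₁ / A₁^z = 6 / 2410^0.2437 = 6 / 6.672 = 0.8992

0.899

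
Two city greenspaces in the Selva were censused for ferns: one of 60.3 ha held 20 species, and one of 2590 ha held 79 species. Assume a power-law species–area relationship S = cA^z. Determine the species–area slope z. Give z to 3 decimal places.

0.365

Taking logs: ln S = ln c + z ln A, so z = (ln S₂ − ln S₁)/(ln A₂ − ln A₁).
z = ln(79/20) / ln(2590/60.3) = ln(3.95) / ln(42.95) = 1.3737 / 3.7601 = 0.3653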